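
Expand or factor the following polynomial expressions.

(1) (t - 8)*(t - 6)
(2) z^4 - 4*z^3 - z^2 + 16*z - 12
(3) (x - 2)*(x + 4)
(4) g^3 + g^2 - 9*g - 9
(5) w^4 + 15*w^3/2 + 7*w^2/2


(1) = t^2 - 14*t + 48
(2) = (z - 3)*(z - 2)*(z - 1)*(z + 2)
(3) = x^2 + 2*x - 8
(4) = (g - 3)*(g + 1)*(g + 3)
(5) = w^2*(w + 1/2)*(w + 7)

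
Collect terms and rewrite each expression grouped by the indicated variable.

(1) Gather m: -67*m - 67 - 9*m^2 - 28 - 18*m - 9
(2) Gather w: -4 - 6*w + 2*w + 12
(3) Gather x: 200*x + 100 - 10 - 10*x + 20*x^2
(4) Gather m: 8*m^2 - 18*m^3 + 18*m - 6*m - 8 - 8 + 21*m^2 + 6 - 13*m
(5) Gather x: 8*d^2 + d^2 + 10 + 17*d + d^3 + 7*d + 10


(1) = -9*m^2 - 85*m - 104
(2) = 8 - 4*w
(3) = 20*x^2 + 190*x + 90
(4) = -18*m^3 + 29*m^2 - m - 10
(5) = d^3 + 9*d^2 + 24*d + 20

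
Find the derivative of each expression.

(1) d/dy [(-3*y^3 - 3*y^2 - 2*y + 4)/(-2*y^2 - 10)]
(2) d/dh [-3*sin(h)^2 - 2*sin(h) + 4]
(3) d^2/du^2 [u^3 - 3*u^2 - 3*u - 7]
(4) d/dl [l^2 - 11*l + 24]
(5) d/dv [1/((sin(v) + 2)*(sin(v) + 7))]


(1) = (3*y^4 + 43*y^2 + 38*y + 10)/(2*(y^4 + 10*y^2 + 25))
(2) = -2*(3*sin(h) + 1)*cos(h)
(3) = 6*u - 6
(4) = 2*l - 11
(5) = -(2*sin(v) + 9)*cos(v)/((sin(v) + 2)^2*(sin(v) + 7)^2)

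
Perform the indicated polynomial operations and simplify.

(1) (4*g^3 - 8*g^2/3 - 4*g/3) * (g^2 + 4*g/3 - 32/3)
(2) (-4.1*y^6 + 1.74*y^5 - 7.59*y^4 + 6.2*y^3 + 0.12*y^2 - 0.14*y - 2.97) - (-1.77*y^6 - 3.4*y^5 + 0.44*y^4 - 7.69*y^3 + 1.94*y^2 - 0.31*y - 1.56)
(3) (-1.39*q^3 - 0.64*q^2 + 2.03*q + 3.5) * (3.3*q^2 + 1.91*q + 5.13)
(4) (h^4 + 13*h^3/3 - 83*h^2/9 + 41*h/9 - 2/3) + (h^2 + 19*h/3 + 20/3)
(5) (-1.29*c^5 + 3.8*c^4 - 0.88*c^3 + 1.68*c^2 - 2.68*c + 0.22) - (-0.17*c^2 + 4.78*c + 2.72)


(1) = 4*g^5 + 8*g^4/3 - 428*g^3/9 + 80*g^2/3 + 128*g/9
(2) = -2.33*y^6 + 5.14*y^5 - 8.03*y^4 + 13.89*y^3 - 1.82*y^2 + 0.17*y - 1.41
(3) = -4.587*q^5 - 4.7669*q^4 - 1.6541*q^3 + 12.1441*q^2 + 17.0989*q + 17.955
(4) = h^4 + 13*h^3/3 - 74*h^2/9 + 98*h/9 + 6
(5) = -1.29*c^5 + 3.8*c^4 - 0.88*c^3 + 1.85*c^2 - 7.46*c - 2.5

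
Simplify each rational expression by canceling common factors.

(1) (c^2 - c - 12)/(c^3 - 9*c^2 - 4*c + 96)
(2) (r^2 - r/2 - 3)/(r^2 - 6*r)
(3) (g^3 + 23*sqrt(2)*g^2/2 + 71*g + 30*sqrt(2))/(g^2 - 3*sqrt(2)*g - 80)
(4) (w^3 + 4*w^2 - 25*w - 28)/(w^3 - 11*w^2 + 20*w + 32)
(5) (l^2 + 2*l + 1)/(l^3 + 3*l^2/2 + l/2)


(1) = 1/(c - 8)
(2) = (2*r^2 - r - 6)/(2*r^2 - 12*r)
(3) = (2*g^2 + 13*sqrt(2)*g + 12)/(2*g - 16*sqrt(2))
(4) = (w + 7)/(w - 8)
(5) = (2*l + 2)/(2*l^2 + l)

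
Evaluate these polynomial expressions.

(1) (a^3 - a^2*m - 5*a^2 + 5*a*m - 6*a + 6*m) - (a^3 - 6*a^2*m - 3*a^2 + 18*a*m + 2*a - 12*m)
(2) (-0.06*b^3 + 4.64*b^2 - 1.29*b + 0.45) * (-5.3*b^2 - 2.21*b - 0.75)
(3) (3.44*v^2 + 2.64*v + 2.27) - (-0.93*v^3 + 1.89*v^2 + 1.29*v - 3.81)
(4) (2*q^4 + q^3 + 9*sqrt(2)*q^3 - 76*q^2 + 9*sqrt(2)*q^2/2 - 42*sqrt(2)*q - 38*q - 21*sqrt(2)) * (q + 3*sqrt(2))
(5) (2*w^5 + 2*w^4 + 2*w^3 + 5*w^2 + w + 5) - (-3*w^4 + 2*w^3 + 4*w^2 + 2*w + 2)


(1) = 5*a^2*m - 2*a^2 - 13*a*m - 8*a + 18*m
(2) = 0.318*b^5 - 24.4594*b^4 - 3.3724*b^3 - 3.0141*b^2 - 0.027*b - 0.3375
(3) = 0.93*v^3 + 1.55*v^2 + 1.35*v + 6.08
(4) = 2*q^5 + q^4 + 15*sqrt(2)*q^4 - 22*q^3 + 15*sqrt(2)*q^3/2 - 270*sqrt(2)*q^2 - 11*q^2 - 252*q - 135*sqrt(2)*q - 126
(5) = 2*w^5 + 5*w^4 + w^2 - w + 3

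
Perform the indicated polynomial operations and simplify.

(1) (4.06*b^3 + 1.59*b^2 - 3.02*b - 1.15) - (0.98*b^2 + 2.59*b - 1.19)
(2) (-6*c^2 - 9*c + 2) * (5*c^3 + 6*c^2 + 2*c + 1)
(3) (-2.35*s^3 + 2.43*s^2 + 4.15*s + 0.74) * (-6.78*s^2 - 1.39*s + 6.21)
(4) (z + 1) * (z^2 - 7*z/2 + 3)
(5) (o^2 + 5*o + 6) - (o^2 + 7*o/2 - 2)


(1) = 4.06*b^3 + 0.61*b^2 - 5.61*b + 0.04
(2) = -30*c^5 - 81*c^4 - 56*c^3 - 12*c^2 - 5*c + 2
(3) = 15.933*s^5 - 13.2089*s^4 - 46.1082*s^3 + 4.3046*s^2 + 24.7429*s + 4.5954
(4) = z^3 - 5*z^2/2 - z/2 + 3
(5) = 3*o/2 + 8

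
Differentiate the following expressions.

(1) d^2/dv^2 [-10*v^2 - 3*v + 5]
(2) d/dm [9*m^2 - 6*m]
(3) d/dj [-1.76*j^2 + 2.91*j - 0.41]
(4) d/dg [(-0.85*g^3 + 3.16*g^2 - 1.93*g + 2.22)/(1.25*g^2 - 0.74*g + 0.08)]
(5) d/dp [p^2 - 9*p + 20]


(1) = -20
(2) = 18*m - 6
(3) = 2.91 - 3.52*j
(4) = (-1.0625*g^4 + 1.258*g^3 - 0.1299*g^2 - 5.0444*g + 1.4884)/(1.5625*g^4 - 1.85*g^3 + 0.7476*g^2 - 0.1184*g + 0.0064)
(5) = 2*p - 9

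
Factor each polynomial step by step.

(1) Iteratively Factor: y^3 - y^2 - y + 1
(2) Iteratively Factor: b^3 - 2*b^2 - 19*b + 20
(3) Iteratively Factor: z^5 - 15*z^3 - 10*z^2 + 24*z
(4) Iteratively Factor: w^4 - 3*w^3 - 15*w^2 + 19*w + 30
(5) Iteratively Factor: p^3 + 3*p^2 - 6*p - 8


(1) = (y - 1)*(y^2 - 1) = (y - 1)^2*(y + 1)
(2) = (b - 5)*(b^2 + 3*b - 4) = (b - 5)*(b + 4)*(b - 1)
(3) = (z - 1)*(z^4 + z^3 - 14*z^2 - 24*z) = (z - 1)*(z + 3)*(z^3 - 2*z^2 - 8*z) = (z - 4)*(z - 1)*(z + 3)*(z^2 + 2*z) = z*(z - 4)*(z - 1)*(z + 3)*(z + 2)
(4) = (w - 2)*(w^3 - w^2 - 17*w - 15) = (w - 5)*(w - 2)*(w^2 + 4*w + 3) = (w - 5)*(w - 2)*(w + 3)*(w + 1)
(5) = (p - 2)*(p^2 + 5*p + 4) = (p - 2)*(p + 4)*(p + 1)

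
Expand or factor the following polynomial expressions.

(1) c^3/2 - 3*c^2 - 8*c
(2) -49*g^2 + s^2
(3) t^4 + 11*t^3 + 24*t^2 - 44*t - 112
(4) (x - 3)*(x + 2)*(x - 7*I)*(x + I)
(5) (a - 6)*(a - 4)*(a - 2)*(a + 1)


(1) = c*(c/2 + 1)*(c - 8)
(2) = (-7*g + s)*(7*g + s)
(3) = (t - 2)*(t + 2)*(t + 4)*(t + 7)
(4) = x^4 - x^3 - 6*I*x^3 + x^2 + 6*I*x^2 - 7*x + 36*I*x - 42
(5) = a^4 - 11*a^3 + 32*a^2 - 4*a - 48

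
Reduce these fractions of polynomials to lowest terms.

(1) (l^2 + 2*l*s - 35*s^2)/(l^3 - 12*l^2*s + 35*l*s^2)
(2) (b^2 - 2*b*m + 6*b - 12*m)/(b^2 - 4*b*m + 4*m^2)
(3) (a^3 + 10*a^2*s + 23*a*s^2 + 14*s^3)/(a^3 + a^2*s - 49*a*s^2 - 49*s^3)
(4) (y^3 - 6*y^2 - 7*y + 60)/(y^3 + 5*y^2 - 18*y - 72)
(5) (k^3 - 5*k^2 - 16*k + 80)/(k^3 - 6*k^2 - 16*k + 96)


(1) = (-l - 7*s)/(-l^2 + 7*l*s)
(2) = (b + 6)/(b - 2*m)
(3) = (-a - 2*s)/(-a + 7*s)
(4) = (y - 5)/(y + 6)
(5) = (k - 5)/(k - 6)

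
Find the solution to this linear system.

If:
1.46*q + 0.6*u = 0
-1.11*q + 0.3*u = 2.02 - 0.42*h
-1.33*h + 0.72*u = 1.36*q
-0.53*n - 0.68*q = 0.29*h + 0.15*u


Then:
h = 1.67
n = -0.49
q = -0.72
u = 1.74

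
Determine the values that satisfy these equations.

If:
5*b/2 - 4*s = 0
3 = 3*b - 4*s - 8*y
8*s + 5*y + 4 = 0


Then:
b = -2/5
s = -1/4
y = -2/5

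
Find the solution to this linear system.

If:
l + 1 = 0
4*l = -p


Then:
l = -1
p = 4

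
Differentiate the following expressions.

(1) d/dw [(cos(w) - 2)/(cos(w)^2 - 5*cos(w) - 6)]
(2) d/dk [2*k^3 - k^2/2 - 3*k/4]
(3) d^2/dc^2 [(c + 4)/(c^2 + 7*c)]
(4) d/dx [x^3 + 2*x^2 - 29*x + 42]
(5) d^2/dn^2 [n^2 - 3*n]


(1) = (cos(w)^2 - 4*cos(w) + 16)*sin(w)/(sin(w)^2 + 5*cos(w) + 5)^2
(2) = 6*k^2 - k - 3/4
(3) = 2*(c^3 + 12*c^2 + 84*c + 196)/(c^3*(c^3 + 21*c^2 + 147*c + 343))
(4) = 3*x^2 + 4*x - 29
(5) = 2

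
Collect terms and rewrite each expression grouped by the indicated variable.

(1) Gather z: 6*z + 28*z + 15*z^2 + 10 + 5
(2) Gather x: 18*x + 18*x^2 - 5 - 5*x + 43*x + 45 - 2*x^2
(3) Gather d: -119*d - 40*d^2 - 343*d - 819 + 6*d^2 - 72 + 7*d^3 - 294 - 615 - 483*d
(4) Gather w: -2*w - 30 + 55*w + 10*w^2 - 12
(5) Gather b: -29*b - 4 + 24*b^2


(1) = 15*z^2 + 34*z + 15
(2) = 16*x^2 + 56*x + 40
(3) = 7*d^3 - 34*d^2 - 945*d - 1800
(4) = 10*w^2 + 53*w - 42
(5) = 24*b^2 - 29*b - 4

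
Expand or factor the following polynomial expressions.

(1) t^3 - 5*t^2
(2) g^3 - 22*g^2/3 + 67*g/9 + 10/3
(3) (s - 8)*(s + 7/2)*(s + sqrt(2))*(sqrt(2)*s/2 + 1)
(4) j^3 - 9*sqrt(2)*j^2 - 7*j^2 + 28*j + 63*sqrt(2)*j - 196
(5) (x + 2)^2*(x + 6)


(1) = t^2*(t - 5)
(2) = (g - 6)*(g - 5/3)*(g + 1/3)
(3) = sqrt(2)*s^4/2 - 9*sqrt(2)*s^3/4 + 2*s^3 - 13*sqrt(2)*s^2 - 9*s^2 - 56*s - 9*sqrt(2)*s/2 - 28*sqrt(2)
(4) = (j - 7)*(j - 7*sqrt(2))*(j - 2*sqrt(2))
(5) = x^3 + 10*x^2 + 28*x + 24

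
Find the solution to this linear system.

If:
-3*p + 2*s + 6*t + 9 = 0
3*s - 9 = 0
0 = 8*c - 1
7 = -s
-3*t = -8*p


Then:
No Solution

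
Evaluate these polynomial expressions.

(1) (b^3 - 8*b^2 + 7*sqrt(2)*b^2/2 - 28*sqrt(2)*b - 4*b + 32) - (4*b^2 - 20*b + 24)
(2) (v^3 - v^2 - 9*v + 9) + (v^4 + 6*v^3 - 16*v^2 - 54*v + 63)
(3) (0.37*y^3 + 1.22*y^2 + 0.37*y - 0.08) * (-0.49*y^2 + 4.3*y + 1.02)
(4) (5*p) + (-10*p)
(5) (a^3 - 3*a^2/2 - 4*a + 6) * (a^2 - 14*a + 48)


(1) = b^3 - 12*b^2 + 7*sqrt(2)*b^2/2 - 28*sqrt(2)*b + 16*b + 8
(2) = v^4 + 7*v^3 - 17*v^2 - 63*v + 72
(3) = -0.1813*y^5 + 0.9932*y^4 + 5.4421*y^3 + 2.8746*y^2 + 0.0334*y - 0.0816
(4) = -5*p
(5) = a^5 - 31*a^4/2 + 65*a^3 - 10*a^2 - 276*a + 288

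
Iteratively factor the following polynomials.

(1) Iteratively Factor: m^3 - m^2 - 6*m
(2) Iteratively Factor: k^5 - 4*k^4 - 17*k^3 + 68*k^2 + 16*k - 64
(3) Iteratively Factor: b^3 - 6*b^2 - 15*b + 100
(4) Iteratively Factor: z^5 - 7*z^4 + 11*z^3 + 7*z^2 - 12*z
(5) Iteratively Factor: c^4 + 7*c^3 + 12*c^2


(1) = (m + 2)*(m^2 - 3*m) = m*(m + 2)*(m - 3)
(2) = (k + 1)*(k^4 - 5*k^3 - 12*k^2 + 80*k - 64) = (k - 4)*(k + 1)*(k^3 - k^2 - 16*k + 16) = (k - 4)*(k - 1)*(k + 1)*(k^2 - 16) = (k - 4)^2*(k - 1)*(k + 1)*(k + 4)
(3) = (b + 4)*(b^2 - 10*b + 25) = (b - 5)*(b + 4)*(b - 5)
(4) = (z + 1)*(z^4 - 8*z^3 + 19*z^2 - 12*z) = (z - 1)*(z + 1)*(z^3 - 7*z^2 + 12*z) = z*(z - 1)*(z + 1)*(z^2 - 7*z + 12) = z*(z - 3)*(z - 1)*(z + 1)*(z - 4)
(5) = (c)*(c^3 + 7*c^2 + 12*c) = c^2*(c^2 + 7*c + 12) = c^2*(c + 3)*(c + 4)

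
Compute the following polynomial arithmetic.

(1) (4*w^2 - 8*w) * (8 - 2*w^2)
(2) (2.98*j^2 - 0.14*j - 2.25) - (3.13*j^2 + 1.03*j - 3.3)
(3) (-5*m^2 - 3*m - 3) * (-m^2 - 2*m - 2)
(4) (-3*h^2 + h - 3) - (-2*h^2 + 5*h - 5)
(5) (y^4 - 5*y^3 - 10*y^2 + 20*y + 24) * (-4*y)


(1) = -8*w^4 + 16*w^3 + 32*w^2 - 64*w
(2) = -0.15*j^2 - 1.17*j + 1.05
(3) = 5*m^4 + 13*m^3 + 19*m^2 + 12*m + 6
(4) = -h^2 - 4*h + 2
(5) = -4*y^5 + 20*y^4 + 40*y^3 - 80*y^2 - 96*y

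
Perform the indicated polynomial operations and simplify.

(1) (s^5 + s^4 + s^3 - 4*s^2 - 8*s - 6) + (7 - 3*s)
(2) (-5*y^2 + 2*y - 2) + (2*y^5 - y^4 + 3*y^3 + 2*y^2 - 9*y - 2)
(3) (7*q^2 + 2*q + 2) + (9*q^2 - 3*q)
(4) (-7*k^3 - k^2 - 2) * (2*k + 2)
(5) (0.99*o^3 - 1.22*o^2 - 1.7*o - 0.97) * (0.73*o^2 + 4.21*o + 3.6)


(1) = s^5 + s^4 + s^3 - 4*s^2 - 11*s + 1
(2) = 2*y^5 - y^4 + 3*y^3 - 3*y^2 - 7*y - 4
(3) = 16*q^2 - q + 2
(4) = -14*k^4 - 16*k^3 - 2*k^2 - 4*k - 4
(5) = 0.7227*o^5 + 3.2773*o^4 - 2.8132*o^3 - 12.2571*o^2 - 10.2037*o - 3.492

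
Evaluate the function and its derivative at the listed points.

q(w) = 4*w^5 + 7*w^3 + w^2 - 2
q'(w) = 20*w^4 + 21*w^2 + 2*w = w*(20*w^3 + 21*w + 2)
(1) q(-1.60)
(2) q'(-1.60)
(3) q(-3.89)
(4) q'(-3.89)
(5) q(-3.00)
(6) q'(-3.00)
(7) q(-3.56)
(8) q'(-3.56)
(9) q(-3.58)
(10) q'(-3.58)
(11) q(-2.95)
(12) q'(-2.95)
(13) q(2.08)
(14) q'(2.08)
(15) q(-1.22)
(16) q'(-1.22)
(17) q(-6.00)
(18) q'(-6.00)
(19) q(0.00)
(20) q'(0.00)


(1) = -70.06
(2) = 181.63
(3) = -3961.85
(4) = 4889.60
(5) = -1154.00
(6) = 1803.00
(7) = -2592.38
(8) = 3471.43
(9) = -2662.57
(10) = 3547.19
(11) = -1066.66
(12) = 1691.52
(13) = 221.05
(14) = 469.37
(15) = -24.03
(16) = 73.12
(17) = -32582.00
(18) = 26664.00
(19) = -2.00
(20) = 0.00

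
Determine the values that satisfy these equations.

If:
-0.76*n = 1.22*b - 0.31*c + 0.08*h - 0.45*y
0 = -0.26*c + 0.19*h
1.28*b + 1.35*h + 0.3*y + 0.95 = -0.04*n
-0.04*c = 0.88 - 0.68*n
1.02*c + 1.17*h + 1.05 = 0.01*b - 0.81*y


Then:
b = 0.96
c = -2.11
h = -2.88
n = 1.17
y = 5.53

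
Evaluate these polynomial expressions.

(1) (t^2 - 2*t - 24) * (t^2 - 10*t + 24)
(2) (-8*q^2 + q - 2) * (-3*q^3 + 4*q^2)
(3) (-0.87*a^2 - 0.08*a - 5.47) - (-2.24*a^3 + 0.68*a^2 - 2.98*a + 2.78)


(1) = t^4 - 12*t^3 + 20*t^2 + 192*t - 576
(2) = 24*q^5 - 35*q^4 + 10*q^3 - 8*q^2
(3) = 2.24*a^3 - 1.55*a^2 + 2.9*a - 8.25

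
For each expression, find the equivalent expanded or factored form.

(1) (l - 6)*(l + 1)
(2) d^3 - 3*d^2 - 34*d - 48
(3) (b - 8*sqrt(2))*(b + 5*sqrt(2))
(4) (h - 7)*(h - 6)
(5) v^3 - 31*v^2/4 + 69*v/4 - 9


(1) = l^2 - 5*l - 6
(2) = (d - 8)*(d + 2)*(d + 3)
(3) = b^2 - 3*sqrt(2)*b - 80
(4) = h^2 - 13*h + 42
(5) = (v - 4)*(v - 3)*(v - 3/4)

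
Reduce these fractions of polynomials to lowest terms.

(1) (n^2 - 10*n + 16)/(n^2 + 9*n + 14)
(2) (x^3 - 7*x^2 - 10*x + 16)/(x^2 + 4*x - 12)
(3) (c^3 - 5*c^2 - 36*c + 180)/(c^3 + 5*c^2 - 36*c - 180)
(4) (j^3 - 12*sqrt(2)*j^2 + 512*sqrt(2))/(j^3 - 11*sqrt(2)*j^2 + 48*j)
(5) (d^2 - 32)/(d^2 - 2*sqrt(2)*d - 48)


(1) = (n^2 - 10*n + 16)/(n^2 + 9*n + 14)
(2) = (x^3 - 7*x^2 - 10*x + 16)/(x^2 + 4*x - 12)
(3) = (c - 5)/(c + 5)
(4) = (j^2 - 4*sqrt(2)*j - 64)/(j^2 - 3*sqrt(2)*j)
(5) = (d - 4*sqrt(2))/(d - 6*sqrt(2))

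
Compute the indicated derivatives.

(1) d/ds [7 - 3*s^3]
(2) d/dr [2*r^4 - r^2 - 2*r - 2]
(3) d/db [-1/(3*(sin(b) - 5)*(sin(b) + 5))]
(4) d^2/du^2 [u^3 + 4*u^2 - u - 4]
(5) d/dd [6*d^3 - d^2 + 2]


(1) = -9*s^2
(2) = 8*r^3 - 2*r - 2
(3) = sin(2*b)/(3*(sin(b) - 5)^2*(sin(b) + 5)^2)
(4) = 6*u + 8
(5) = 2*d*(9*d - 1)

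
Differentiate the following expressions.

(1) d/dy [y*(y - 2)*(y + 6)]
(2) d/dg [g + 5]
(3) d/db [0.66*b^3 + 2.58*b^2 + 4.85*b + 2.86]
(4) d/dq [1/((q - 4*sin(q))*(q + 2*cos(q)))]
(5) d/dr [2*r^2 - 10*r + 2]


(1) = 3*y^2 + 8*y - 12
(2) = 1
(3) = 1.98*b^2 + 5.16*b + 4.85
(4) = ((q - 4*sin(q))*(2*sin(q) - 1) + (q + 2*cos(q))*(4*cos(q) - 1))/((q - 4*sin(q))^2*(q + 2*cos(q))^2)
(5) = 4*r - 10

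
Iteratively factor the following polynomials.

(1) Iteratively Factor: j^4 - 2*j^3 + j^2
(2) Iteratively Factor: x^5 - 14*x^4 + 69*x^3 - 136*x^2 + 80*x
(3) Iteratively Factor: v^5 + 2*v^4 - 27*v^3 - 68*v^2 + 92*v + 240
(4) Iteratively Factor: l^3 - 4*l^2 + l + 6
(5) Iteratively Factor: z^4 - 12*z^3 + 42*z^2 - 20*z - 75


(1) = (j)*(j^3 - 2*j^2 + j) = j*(j - 1)*(j^2 - j) = j*(j - 1)^2*(j)
(2) = (x - 5)*(x^4 - 9*x^3 + 24*x^2 - 16*x) = (x - 5)*(x - 4)*(x^3 - 5*x^2 + 4*x) = (x - 5)*(x - 4)*(x - 1)*(x^2 - 4*x) = x*(x - 5)*(x - 4)*(x - 1)*(x - 4)
(3) = (v - 2)*(v^4 + 4*v^3 - 19*v^2 - 106*v - 120) = (v - 5)*(v - 2)*(v^3 + 9*v^2 + 26*v + 24) = (v - 5)*(v - 2)*(v + 4)*(v^2 + 5*v + 6) = (v - 5)*(v - 2)*(v + 3)*(v + 4)*(v + 2)
(4) = (l + 1)*(l^2 - 5*l + 6) = (l - 3)*(l + 1)*(l - 2)
(5) = (z + 1)*(z^3 - 13*z^2 + 55*z - 75) = (z - 5)*(z + 1)*(z^2 - 8*z + 15) = (z - 5)*(z - 3)*(z + 1)*(z - 5)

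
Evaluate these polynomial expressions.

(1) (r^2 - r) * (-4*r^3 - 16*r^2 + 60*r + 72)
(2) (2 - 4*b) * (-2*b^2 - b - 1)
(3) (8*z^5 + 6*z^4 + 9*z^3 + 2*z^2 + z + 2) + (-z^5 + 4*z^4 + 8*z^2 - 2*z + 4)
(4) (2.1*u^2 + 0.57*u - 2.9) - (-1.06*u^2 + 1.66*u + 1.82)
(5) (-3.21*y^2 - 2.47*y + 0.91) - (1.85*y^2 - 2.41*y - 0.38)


(1) = -4*r^5 - 12*r^4 + 76*r^3 + 12*r^2 - 72*r
(2) = 8*b^3 + 2*b - 2
(3) = 7*z^5 + 10*z^4 + 9*z^3 + 10*z^2 - z + 6
(4) = 3.16*u^2 - 1.09*u - 4.72
(5) = -5.06*y^2 - 0.06*y + 1.29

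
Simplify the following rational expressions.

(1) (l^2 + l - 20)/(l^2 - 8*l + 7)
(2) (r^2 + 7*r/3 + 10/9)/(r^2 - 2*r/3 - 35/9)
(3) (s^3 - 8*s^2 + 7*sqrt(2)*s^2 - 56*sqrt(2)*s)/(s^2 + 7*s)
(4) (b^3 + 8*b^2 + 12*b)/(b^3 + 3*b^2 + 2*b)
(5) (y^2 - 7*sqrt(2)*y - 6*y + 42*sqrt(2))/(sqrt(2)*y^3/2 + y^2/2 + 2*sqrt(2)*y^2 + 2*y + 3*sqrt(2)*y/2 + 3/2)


(1) = (l^2 + l - 20)/(l^2 - 8*l + 7)
(2) = (3*r + 2)/(3*r - 7)
(3) = (s^2 + s*(-8 + 7*sqrt(2)) - 56*sqrt(2))/(s + 7)
(4) = (b + 6)/(b + 1)
(5) = (2*y^2 + y*(-14*sqrt(2) - 12) + 84*sqrt(2))/(sqrt(2)*y^3 + y^2*(1 + 4*sqrt(2)) + y*(4 + 3*sqrt(2)) + 3)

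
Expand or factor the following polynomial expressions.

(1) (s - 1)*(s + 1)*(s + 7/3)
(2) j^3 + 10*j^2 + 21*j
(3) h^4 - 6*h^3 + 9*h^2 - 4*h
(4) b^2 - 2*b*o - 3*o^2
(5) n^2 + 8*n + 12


(1) = s^3 + 7*s^2/3 - s - 7/3
(2) = j*(j + 3)*(j + 7)
(3) = h*(h - 4)*(h - 1)^2
(4) = (b - 3*o)*(b + o)
(5) = (n + 2)*(n + 6)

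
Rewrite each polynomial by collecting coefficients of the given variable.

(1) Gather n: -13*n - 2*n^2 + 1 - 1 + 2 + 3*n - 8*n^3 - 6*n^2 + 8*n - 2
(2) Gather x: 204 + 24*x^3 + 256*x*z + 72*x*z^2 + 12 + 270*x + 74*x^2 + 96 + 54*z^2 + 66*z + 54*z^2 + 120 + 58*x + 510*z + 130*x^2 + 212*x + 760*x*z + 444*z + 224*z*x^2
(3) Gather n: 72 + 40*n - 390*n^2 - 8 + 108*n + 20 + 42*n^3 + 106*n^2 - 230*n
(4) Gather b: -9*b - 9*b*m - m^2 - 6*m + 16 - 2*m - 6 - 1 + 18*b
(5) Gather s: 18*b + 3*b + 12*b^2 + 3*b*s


(1) = -8*n^3 - 8*n^2 - 2*n
(2) = 24*x^3 + x^2*(224*z + 204) + x*(72*z^2 + 1016*z + 540) + 108*z^2 + 1020*z + 432
(3) = 42*n^3 - 284*n^2 - 82*n + 84
(4) = b*(9 - 9*m) - m^2 - 8*m + 9
(5) = 12*b^2 + 3*b*s + 21*b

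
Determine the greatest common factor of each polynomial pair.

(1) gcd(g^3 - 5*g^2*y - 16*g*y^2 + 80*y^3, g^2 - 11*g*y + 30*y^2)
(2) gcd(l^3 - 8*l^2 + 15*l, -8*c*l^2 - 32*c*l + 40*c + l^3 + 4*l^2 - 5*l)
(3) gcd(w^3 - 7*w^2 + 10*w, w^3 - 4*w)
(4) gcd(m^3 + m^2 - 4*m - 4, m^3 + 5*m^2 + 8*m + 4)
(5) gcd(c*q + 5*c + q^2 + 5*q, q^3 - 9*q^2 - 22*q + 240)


(1) = -g + 5*y
(2) = 1
(3) = gcd(w*(w - 5)*(w - 2), w*(w - 2)*(w + 2)) = w^2 - 2*w
(4) = m^2 + 3*m + 2
(5) = gcd((c + q)*(q + 5), (q - 8)*(q - 6)*(q + 5)) = q + 5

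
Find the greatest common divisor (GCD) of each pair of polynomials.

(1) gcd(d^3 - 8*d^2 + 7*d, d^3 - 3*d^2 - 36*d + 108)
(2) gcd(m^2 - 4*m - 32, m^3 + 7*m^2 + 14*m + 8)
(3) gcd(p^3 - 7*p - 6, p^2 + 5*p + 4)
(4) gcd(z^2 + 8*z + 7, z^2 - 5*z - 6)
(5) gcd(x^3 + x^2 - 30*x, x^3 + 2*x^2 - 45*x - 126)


(1) = gcd(d*(d - 7)*(d - 1), (d - 6)*(d - 3)*(d + 6)) = 1
(2) = gcd((m - 8)*(m + 4), (m + 1)*(m + 2)*(m + 4)) = m + 4
(3) = p + 1
(4) = z + 1
(5) = x + 6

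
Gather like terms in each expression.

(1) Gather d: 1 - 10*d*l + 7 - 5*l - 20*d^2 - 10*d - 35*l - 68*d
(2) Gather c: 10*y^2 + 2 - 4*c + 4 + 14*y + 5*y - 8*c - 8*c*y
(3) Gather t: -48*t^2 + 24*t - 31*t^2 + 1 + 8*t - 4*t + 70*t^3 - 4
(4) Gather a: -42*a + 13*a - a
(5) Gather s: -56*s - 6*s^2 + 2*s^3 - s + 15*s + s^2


(1) = -20*d^2 + d*(-10*l - 78) - 40*l + 8
(2) = c*(-8*y - 12) + 10*y^2 + 19*y + 6
(3) = 70*t^3 - 79*t^2 + 28*t - 3
(4) = -30*a
(5) = 2*s^3 - 5*s^2 - 42*s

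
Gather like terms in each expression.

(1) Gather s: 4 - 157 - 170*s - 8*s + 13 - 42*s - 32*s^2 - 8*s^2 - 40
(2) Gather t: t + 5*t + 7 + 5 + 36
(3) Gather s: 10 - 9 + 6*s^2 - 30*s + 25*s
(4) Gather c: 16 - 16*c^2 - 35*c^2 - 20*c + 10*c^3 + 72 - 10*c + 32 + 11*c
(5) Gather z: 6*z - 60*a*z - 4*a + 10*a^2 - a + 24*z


(1) = -40*s^2 - 220*s - 180
(2) = 6*t + 48
(3) = 6*s^2 - 5*s + 1
(4) = 10*c^3 - 51*c^2 - 19*c + 120
(5) = 10*a^2 - 5*a + z*(30 - 60*a)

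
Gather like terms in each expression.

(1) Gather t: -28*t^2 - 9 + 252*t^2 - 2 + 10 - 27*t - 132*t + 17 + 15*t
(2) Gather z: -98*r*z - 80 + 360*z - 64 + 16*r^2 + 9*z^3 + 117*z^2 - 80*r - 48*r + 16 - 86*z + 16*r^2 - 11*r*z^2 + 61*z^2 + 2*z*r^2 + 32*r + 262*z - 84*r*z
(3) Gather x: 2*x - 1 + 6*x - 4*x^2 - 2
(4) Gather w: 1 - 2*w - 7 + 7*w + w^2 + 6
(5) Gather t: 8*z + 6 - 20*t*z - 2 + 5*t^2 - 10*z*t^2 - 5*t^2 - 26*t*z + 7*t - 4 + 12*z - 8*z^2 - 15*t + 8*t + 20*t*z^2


(1) = 224*t^2 - 144*t + 16
(2) = 32*r^2 - 96*r + 9*z^3 + z^2*(178 - 11*r) + z*(2*r^2 - 182*r + 536) - 128
(3) = -4*x^2 + 8*x - 3
(4) = w^2 + 5*w
(5) = -10*t^2*z + t*(20*z^2 - 46*z) - 8*z^2 + 20*z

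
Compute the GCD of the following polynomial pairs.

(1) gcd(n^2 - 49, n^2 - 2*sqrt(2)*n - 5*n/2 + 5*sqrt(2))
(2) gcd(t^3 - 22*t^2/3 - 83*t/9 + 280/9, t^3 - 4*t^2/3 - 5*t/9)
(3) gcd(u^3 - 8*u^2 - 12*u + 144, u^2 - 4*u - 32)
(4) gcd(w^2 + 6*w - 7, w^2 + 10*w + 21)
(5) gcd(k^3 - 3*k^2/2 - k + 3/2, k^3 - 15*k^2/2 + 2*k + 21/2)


(1) = gcd((n - 7)*(n + 7), (n - 5/2)*(n - 2*sqrt(2))) = 1
(2) = t - 5/3
(3) = u + 4
(4) = w + 7
(5) = k^2 - k/2 - 3/2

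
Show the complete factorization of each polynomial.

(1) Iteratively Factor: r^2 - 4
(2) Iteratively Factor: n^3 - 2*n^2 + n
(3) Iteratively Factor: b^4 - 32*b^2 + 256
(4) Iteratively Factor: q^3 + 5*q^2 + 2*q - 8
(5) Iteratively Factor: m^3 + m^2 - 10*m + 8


(1) = (r - 2)*(r + 2)
(2) = (n)*(n^2 - 2*n + 1) = n*(n - 1)*(n - 1)
(3) = (b - 4)*(b^3 + 4*b^2 - 16*b - 64) = (b - 4)*(b + 4)*(b^2 - 16) = (b - 4)^2*(b + 4)*(b + 4)
(4) = (q - 1)*(q^2 + 6*q + 8) = (q - 1)*(q + 4)*(q + 2)
(5) = (m - 1)*(m^2 + 2*m - 8) = (m - 2)*(m - 1)*(m + 4)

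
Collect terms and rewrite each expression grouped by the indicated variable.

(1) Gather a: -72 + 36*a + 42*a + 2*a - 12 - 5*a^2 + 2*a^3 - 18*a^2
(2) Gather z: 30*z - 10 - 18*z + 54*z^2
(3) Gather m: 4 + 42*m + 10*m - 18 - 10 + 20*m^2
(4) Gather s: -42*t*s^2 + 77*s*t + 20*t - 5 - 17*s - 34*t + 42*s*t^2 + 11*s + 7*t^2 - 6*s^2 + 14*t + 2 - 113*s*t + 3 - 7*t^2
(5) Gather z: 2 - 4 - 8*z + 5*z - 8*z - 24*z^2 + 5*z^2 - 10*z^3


(1) = 2*a^3 - 23*a^2 + 80*a - 84
(2) = 54*z^2 + 12*z - 10
(3) = 20*m^2 + 52*m - 24
(4) = s^2*(-42*t - 6) + s*(42*t^2 - 36*t - 6)
(5) = -10*z^3 - 19*z^2 - 11*z - 2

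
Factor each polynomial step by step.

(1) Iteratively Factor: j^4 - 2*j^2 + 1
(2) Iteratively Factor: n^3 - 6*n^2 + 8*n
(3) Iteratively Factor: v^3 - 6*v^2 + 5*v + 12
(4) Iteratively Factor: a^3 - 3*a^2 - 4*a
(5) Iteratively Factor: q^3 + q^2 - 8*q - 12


(1) = (j - 1)*(j^3 + j^2 - j - 1) = (j - 1)^2*(j^2 + 2*j + 1) = (j - 1)^2*(j + 1)*(j + 1)
(2) = (n - 4)*(n^2 - 2*n) = (n - 4)*(n - 2)*(n)
(3) = (v - 3)*(v^2 - 3*v - 4) = (v - 4)*(v - 3)*(v + 1)
(4) = (a - 4)*(a^2 + a) = a*(a - 4)*(a + 1)
(5) = (q + 2)*(q^2 - q - 6) = (q - 3)*(q + 2)*(q + 2)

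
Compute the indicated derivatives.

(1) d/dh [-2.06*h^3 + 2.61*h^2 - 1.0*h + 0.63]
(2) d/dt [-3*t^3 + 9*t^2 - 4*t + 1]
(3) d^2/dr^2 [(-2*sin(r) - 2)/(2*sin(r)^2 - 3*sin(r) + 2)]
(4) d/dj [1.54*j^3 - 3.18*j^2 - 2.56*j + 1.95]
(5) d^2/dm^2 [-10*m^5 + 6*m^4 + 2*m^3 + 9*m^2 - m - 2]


(1) = -6.18*h^2 + 5.22*h - 1.0
(2) = -9*t^2 + 18*t - 4
(3) = 2*(4*sin(r)^5 + 22*sin(r)^4 - 50*sin(r)^3 - 25*sin(r)^2 + 70*sin(r) - 22)/(-3*sin(r) - cos(2*r) + 3)^3
(4) = 4.62*j^2 - 6.36*j - 2.56
(5) = -200*m^3 + 72*m^2 + 12*m + 18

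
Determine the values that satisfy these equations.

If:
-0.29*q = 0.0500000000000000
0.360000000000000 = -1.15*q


Then:
No Solution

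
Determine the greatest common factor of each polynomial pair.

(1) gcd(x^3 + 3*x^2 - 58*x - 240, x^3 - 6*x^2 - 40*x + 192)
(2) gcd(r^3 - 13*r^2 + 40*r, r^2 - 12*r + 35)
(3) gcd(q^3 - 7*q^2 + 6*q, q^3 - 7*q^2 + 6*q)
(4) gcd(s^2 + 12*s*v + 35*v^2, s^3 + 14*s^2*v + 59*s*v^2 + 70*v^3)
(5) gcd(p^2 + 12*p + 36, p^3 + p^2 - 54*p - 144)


(1) = gcd((x - 8)*(x + 5)*(x + 6), (x - 8)*(x - 4)*(x + 6)) = x^2 - 2*x - 48
(2) = r - 5
(3) = q^3 - 7*q^2 + 6*q
(4) = gcd((s + 5*v)*(s + 7*v), (s + 2*v)*(s + 5*v)*(s + 7*v)) = s^2 + 12*s*v + 35*v^2
(5) = gcd((p + 6)^2, (p - 8)*(p + 3)*(p + 6)) = p + 6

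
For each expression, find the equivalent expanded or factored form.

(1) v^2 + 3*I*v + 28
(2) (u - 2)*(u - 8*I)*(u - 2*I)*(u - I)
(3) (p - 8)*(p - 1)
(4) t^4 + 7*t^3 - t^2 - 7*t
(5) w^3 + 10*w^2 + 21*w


(1) = (v - 4*I)*(v + 7*I)
(2) = u^4 - 2*u^3 - 11*I*u^3 - 26*u^2 + 22*I*u^2 + 52*u + 16*I*u - 32*I
(3) = p^2 - 9*p + 8
(4) = t*(t - 1)*(t + 1)*(t + 7)
(5) = w*(w + 3)*(w + 7)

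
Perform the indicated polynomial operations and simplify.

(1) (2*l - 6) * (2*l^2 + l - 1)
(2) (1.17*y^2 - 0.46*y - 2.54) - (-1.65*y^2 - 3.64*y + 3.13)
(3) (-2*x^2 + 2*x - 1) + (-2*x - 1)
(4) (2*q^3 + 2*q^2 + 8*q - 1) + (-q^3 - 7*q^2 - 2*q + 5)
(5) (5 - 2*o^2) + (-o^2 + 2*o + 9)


(1) = 4*l^3 - 10*l^2 - 8*l + 6
(2) = 2.82*y^2 + 3.18*y - 5.67
(3) = -2*x^2 - 2
(4) = q^3 - 5*q^2 + 6*q + 4
(5) = -3*o^2 + 2*o + 14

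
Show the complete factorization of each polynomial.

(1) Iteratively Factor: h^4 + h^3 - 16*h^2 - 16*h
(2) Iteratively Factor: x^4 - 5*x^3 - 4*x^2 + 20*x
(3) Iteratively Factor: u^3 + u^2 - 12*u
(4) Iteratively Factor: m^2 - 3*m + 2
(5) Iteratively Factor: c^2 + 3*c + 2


(1) = (h + 1)*(h^3 - 16*h) = (h + 1)*(h + 4)*(h^2 - 4*h) = (h - 4)*(h + 1)*(h + 4)*(h)
(2) = (x - 5)*(x^3 - 4*x) = (x - 5)*(x + 2)*(x^2 - 2*x) = x*(x - 5)*(x + 2)*(x - 2)
(3) = (u)*(u^2 + u - 12) = u*(u + 4)*(u - 3)
(4) = (m - 1)*(m - 2)
(5) = (c + 2)*(c + 1)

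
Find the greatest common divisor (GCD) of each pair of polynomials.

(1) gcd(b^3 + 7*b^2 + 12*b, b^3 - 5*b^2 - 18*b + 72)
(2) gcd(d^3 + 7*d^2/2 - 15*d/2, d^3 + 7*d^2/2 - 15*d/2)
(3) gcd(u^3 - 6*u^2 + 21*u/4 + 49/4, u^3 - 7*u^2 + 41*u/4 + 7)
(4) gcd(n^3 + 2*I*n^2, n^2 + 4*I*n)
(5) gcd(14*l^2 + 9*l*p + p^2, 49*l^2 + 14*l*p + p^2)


(1) = gcd(b*(b + 3)*(b + 4), (b - 6)*(b - 3)*(b + 4)) = b + 4
(2) = d^3 + 7*d^2/2 - 15*d/2
(3) = u - 7/2
(4) = n
(5) = 7*l + p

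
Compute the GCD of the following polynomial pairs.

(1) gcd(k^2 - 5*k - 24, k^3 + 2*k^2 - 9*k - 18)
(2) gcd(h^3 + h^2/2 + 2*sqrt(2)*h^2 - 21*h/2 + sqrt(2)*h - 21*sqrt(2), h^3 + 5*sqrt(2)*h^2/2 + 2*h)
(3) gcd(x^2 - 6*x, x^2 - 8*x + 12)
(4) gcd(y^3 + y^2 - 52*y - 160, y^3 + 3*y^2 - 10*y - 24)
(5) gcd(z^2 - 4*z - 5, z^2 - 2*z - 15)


(1) = gcd((k - 8)*(k + 3), (k - 3)*(k + 2)*(k + 3)) = k + 3
(2) = gcd((h - 3)*(h + 7/2)*(h + 2*sqrt(2)), h*(h + sqrt(2)/2)*(h + 2*sqrt(2))) = h + 2*sqrt(2)
(3) = gcd(x*(x - 6), (x - 6)*(x - 2)) = x - 6
(4) = gcd((y - 8)*(y + 4)*(y + 5), (y - 3)*(y + 2)*(y + 4)) = y + 4
(5) = z - 5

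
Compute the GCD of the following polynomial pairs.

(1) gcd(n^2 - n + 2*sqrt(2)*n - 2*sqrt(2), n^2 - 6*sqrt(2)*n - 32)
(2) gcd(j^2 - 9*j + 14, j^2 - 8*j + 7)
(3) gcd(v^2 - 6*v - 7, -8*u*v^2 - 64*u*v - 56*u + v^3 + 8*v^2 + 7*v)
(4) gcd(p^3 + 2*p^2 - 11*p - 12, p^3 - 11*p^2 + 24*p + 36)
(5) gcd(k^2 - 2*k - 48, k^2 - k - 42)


(1) = gcd((n - 1)*(n + 2*sqrt(2)), (n - 8*sqrt(2))*(n + 2*sqrt(2))) = n + 2*sqrt(2)
(2) = gcd((j - 7)*(j - 2), (j - 7)*(j - 1)) = j - 7
(3) = v + 1
(4) = p + 1
(5) = k + 6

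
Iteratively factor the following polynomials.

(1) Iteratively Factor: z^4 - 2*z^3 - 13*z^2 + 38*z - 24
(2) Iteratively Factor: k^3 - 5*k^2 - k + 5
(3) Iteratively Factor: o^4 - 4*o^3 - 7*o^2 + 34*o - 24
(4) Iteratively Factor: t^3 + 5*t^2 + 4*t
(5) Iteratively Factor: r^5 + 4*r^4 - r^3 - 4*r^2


(1) = (z + 4)*(z^3 - 6*z^2 + 11*z - 6) = (z - 3)*(z + 4)*(z^2 - 3*z + 2) = (z - 3)*(z - 2)*(z + 4)*(z - 1)
(2) = (k - 5)*(k^2 - 1) = (k - 5)*(k + 1)*(k - 1)
(3) = (o - 1)*(o^3 - 3*o^2 - 10*o + 24) = (o - 2)*(o - 1)*(o^2 - o - 12) = (o - 2)*(o - 1)*(o + 3)*(o - 4)
(4) = (t + 1)*(t^2 + 4*t) = (t + 1)*(t + 4)*(t)
(5) = (r)*(r^4 + 4*r^3 - r^2 - 4*r) = r^2*(r^3 + 4*r^2 - r - 4) = r^2*(r + 4)*(r^2 - 1) = r^2*(r + 1)*(r + 4)*(r - 1)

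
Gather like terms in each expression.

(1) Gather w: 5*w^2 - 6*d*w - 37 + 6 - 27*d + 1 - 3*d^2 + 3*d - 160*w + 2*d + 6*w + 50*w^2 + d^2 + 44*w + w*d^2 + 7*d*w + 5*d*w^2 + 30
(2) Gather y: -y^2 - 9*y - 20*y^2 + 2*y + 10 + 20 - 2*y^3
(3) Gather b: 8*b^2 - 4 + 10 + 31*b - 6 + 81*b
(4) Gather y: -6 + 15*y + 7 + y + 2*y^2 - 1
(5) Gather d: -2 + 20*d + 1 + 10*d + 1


(1) = -2*d^2 - 22*d + w^2*(5*d + 55) + w*(d^2 + d - 110)
(2) = -2*y^3 - 21*y^2 - 7*y + 30
(3) = 8*b^2 + 112*b
(4) = 2*y^2 + 16*y
(5) = 30*d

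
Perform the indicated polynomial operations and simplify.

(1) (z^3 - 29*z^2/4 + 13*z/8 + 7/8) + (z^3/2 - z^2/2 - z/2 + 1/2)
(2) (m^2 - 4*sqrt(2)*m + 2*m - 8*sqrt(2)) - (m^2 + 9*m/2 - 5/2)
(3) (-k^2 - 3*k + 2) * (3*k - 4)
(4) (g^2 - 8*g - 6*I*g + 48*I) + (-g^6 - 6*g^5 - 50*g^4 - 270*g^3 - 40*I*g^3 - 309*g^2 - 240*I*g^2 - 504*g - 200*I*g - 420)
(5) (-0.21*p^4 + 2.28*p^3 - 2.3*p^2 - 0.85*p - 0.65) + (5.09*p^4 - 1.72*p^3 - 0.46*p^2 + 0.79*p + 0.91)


(1) = 3*z^3/2 - 31*z^2/4 + 9*z/8 + 11/8
(2) = -4*sqrt(2)*m - 5*m/2 - 8*sqrt(2) + 5/2
(3) = -3*k^3 - 5*k^2 + 18*k - 8
(4) = -g^6 - 6*g^5 - 50*g^4 - 270*g^3 - 40*I*g^3 - 308*g^2 - 240*I*g^2 - 512*g - 206*I*g - 420 + 48*I
(5) = 4.88*p^4 + 0.56*p^3 - 2.76*p^2 - 0.06*p + 0.26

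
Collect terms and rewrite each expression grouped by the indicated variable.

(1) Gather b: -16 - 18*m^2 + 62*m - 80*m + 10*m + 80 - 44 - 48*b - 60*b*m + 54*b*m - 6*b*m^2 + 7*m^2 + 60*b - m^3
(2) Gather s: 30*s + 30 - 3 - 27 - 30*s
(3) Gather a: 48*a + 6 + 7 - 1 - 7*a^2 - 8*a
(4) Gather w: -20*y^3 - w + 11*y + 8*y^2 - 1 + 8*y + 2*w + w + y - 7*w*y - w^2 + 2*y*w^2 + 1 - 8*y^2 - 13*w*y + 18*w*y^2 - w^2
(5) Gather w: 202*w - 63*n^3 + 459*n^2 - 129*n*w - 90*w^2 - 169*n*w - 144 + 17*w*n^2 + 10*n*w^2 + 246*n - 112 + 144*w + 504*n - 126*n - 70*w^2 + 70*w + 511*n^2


(1) = b*(-6*m^2 - 6*m + 12) - m^3 - 11*m^2 - 8*m + 20
(2) = 0
(3) = -7*a^2 + 40*a + 12
(4) = w^2*(2*y - 2) + w*(18*y^2 - 20*y + 2) - 20*y^3 + 20*y
(5) = -63*n^3 + 970*n^2 + 624*n + w^2*(10*n - 160) + w*(17*n^2 - 298*n + 416) - 256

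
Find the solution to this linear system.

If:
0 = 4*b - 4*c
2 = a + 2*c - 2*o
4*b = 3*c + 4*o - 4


Then:
a = 10 - 6*o
b = 4*o - 4
c = 4*o - 4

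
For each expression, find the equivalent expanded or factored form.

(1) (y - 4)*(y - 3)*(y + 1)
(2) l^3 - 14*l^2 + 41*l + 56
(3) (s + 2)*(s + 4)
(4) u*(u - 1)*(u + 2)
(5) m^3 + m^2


(1) = y^3 - 6*y^2 + 5*y + 12
(2) = (l - 8)*(l - 7)*(l + 1)
(3) = s^2 + 6*s + 8
(4) = u^3 + u^2 - 2*u
(5) = m^2*(m + 1)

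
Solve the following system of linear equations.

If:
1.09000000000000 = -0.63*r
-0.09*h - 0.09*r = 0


Then:
h = 1.73
r = -1.73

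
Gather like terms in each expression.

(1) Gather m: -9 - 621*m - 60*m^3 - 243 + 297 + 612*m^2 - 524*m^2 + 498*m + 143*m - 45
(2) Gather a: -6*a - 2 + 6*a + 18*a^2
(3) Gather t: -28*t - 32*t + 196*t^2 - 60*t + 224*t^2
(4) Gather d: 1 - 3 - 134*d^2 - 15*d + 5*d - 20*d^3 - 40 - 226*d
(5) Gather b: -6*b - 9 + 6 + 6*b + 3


(1) = -60*m^3 + 88*m^2 + 20*m
(2) = 18*a^2 - 2
(3) = 420*t^2 - 120*t
(4) = -20*d^3 - 134*d^2 - 236*d - 42
(5) = 0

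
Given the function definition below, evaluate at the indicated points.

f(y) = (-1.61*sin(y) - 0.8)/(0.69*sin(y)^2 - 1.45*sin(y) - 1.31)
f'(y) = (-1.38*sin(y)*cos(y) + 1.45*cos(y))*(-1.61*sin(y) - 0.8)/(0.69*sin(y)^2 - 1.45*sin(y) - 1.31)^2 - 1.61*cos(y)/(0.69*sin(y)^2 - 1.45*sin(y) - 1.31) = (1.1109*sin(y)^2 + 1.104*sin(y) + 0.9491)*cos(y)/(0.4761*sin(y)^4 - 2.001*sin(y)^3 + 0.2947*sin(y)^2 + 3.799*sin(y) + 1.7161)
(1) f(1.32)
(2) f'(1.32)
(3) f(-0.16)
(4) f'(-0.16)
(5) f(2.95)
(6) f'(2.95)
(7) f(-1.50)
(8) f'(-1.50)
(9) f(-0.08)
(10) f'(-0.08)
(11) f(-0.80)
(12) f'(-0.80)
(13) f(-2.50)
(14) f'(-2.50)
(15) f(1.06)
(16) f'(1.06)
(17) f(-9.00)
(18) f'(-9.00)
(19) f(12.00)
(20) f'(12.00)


(1) = 1.14
(2) = 0.18
(3) = 0.51
(4) = 0.70
(5) = 0.71
(6) = -0.48
(7) = 0.98
(8) = 0.10
(9) = 0.56
(10) = 0.61
(11) = 4.16
(12) = 69.88
(13) = -0.84
(14) = -14.45
(15) = 1.08
(16) = 0.32
(17) = 0.23
(18) = -1.76
(19) = -0.19
(20) = 5.14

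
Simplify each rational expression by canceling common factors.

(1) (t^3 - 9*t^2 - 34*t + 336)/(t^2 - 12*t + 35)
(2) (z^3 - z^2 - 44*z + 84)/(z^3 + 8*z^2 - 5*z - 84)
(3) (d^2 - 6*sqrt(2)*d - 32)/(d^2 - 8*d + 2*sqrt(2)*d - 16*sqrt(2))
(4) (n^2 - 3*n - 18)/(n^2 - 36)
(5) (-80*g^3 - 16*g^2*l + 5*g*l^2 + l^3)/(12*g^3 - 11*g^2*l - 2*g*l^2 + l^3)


(1) = (t^2 - 2*t - 48)/(t - 5)
(2) = (z^2 - 8*z + 12)/(z^2 + z - 12)
(3) = (d - 8*sqrt(2))/(d - 8)
(4) = (n + 3)/(n + 6)
(5) = (-20*g^2 - 9*g*l - l^2)/(3*g^2 - 2*g*l - l^2)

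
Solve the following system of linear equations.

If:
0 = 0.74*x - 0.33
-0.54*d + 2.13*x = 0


Then:
d = 1.76
x = 0.45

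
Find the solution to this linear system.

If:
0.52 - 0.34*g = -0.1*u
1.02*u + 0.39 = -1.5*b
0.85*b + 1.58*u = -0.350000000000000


Then:
b = -0.17
g = 1.49
u = -0.13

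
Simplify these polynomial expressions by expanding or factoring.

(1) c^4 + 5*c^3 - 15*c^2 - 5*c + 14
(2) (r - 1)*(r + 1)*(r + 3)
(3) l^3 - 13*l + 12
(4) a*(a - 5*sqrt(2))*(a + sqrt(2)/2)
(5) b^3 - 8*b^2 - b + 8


(1) = (c - 2)*(c - 1)*(c + 1)*(c + 7)
(2) = r^3 + 3*r^2 - r - 3
(3) = (l - 3)*(l - 1)*(l + 4)
(4) = a^3 - 9*sqrt(2)*a^2/2 - 5*a
(5) = (b - 8)*(b - 1)*(b + 1)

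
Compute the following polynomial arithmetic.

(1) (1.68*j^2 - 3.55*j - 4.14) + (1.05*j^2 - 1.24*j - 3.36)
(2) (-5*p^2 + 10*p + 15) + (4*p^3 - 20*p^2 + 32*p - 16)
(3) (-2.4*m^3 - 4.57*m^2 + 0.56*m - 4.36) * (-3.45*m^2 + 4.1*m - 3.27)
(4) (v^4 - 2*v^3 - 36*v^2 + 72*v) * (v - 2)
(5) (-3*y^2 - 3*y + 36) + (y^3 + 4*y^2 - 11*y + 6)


(1) = 2.73*j^2 - 4.79*j - 7.5
(2) = 4*p^3 - 25*p^2 + 42*p - 1
(3) = 8.28*m^5 + 5.9265*m^4 - 12.821*m^3 + 32.2819*m^2 - 19.7072*m + 14.2572
(4) = v^5 - 4*v^4 - 32*v^3 + 144*v^2 - 144*v
(5) = y^3 + y^2 - 14*y + 42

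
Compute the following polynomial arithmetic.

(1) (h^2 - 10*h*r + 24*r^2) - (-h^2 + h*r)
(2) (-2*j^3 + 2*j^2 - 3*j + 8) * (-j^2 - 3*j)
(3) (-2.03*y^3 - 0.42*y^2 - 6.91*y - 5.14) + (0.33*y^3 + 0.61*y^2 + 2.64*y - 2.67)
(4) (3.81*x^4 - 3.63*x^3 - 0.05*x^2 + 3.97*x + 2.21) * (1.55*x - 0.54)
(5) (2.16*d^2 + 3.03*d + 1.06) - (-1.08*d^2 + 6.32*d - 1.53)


(1) = 2*h^2 - 11*h*r + 24*r^2
(2) = 2*j^5 + 4*j^4 - 3*j^3 + j^2 - 24*j
(3) = -1.7*y^3 + 0.19*y^2 - 4.27*y - 7.81
(4) = 5.9055*x^5 - 7.6839*x^4 + 1.8827*x^3 + 6.1805*x^2 + 1.2817*x - 1.1934
(5) = 3.24*d^2 - 3.29*d + 2.59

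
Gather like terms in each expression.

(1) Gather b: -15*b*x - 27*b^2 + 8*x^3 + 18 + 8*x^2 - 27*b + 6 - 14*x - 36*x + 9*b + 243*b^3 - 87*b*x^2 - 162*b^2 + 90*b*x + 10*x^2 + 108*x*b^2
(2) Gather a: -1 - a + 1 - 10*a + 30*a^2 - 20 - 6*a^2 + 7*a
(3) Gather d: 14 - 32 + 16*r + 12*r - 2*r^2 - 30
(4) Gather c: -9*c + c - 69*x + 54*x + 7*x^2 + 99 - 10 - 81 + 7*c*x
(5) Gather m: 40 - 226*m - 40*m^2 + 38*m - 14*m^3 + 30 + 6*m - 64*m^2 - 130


(1) = 243*b^3 + b^2*(108*x - 189) + b*(-87*x^2 + 75*x - 18) + 8*x^3 + 18*x^2 - 50*x + 24
(2) = 24*a^2 - 4*a - 20
(3) = -2*r^2 + 28*r - 48
(4) = c*(7*x - 8) + 7*x^2 - 15*x + 8
(5) = -14*m^3 - 104*m^2 - 182*m - 60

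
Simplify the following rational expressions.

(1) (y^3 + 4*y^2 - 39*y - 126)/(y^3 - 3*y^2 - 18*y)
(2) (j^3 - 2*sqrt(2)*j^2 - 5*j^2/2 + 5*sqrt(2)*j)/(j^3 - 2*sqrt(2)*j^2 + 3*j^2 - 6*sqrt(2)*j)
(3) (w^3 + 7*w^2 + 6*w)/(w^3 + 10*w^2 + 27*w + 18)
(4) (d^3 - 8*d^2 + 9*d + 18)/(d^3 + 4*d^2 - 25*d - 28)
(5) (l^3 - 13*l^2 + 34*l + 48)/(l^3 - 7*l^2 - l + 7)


(1) = (y + 7)/y
(2) = (2*j - 5)/(2*j + 6)
(3) = w/(w + 3)
(4) = (d^2 - 9*d + 18)/(d^2 + 3*d - 28)
(5) = (l^2 - 14*l + 48)/(l^2 - 8*l + 7)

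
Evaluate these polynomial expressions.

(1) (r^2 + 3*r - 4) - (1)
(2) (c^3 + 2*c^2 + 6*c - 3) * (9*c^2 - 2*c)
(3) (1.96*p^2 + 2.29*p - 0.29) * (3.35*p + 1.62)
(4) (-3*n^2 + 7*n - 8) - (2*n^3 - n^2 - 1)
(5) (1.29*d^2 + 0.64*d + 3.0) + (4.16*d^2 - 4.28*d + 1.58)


(1) = r^2 + 3*r - 5
(2) = 9*c^5 + 16*c^4 + 50*c^3 - 39*c^2 + 6*c
(3) = 6.566*p^3 + 10.8467*p^2 + 2.7383*p - 0.4698
(4) = -2*n^3 - 2*n^2 + 7*n - 7
(5) = 5.45*d^2 - 3.64*d + 4.58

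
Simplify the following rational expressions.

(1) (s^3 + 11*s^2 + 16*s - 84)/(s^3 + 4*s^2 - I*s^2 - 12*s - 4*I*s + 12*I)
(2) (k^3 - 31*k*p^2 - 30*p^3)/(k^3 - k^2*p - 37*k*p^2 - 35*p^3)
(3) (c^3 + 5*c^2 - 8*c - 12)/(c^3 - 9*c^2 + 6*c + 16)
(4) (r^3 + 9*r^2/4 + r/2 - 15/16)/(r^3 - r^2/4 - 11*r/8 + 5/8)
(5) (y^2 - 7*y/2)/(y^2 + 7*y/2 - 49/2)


(1) = (s + 7)/(s - I)
(2) = (-k + 6*p)/(-k + 7*p)
(3) = (c + 6)/(c - 8)
(4) = (2*r + 3)/(2*r - 2)
(5) = y/(y + 7)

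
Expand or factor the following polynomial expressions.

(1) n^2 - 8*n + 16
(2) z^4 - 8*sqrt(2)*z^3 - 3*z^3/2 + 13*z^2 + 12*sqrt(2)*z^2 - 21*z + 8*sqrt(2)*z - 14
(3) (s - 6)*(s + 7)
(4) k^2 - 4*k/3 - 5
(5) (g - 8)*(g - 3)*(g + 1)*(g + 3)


(1) = (n - 4)^2
(2) = (z - 2)*(z + 1/2)*(z - 7*sqrt(2))*(z - sqrt(2))
(3) = s^2 + s - 42
(4) = (k - 3)*(k + 5/3)
(5) = g^4 - 7*g^3 - 17*g^2 + 63*g + 72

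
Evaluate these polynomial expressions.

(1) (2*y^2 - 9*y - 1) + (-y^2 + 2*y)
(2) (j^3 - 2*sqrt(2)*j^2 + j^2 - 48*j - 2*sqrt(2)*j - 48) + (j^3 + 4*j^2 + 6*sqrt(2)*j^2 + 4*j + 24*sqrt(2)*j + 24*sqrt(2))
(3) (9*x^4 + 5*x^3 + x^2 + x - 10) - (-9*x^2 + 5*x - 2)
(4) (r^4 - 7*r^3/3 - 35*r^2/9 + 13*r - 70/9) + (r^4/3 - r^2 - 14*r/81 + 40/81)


(1) = y^2 - 7*y - 1
(2) = 2*j^3 + 5*j^2 + 4*sqrt(2)*j^2 - 44*j + 22*sqrt(2)*j - 48 + 24*sqrt(2)
(3) = 9*x^4 + 5*x^3 + 10*x^2 - 4*x - 8
(4) = 4*r^4/3 - 7*r^3/3 - 44*r^2/9 + 1039*r/81 - 590/81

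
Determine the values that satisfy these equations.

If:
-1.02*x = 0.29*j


Then:
j = -3.51724137931034*x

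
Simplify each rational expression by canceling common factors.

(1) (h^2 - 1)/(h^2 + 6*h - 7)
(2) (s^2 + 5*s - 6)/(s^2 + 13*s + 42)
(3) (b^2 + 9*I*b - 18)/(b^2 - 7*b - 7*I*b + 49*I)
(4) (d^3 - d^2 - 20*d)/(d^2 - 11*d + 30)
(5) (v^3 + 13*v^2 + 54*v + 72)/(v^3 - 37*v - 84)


(1) = (h + 1)/(h + 7)
(2) = (s - 1)/(s + 7)
(3) = (b^2 + 9*I*b - 18)/(b^2 + b*(-7 - 7*I) + 49*I)
(4) = (d^2 + 4*d)/(d - 6)
(5) = (v + 6)/(v - 7)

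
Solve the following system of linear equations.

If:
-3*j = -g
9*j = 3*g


Then:
g = 3*j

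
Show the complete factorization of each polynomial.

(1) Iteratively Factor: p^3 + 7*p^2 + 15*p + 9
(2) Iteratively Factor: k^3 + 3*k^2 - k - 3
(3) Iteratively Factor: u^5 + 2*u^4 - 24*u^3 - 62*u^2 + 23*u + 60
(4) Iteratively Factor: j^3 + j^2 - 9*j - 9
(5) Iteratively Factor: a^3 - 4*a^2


(1) = (p + 1)*(p^2 + 6*p + 9) = (p + 1)*(p + 3)*(p + 3)
(2) = (k + 1)*(k^2 + 2*k - 3) = (k - 1)*(k + 1)*(k + 3)
(3) = (u + 3)*(u^4 - u^3 - 21*u^2 + u + 20) = (u - 1)*(u + 3)*(u^3 - 21*u - 20) = (u - 5)*(u - 1)*(u + 3)*(u^2 + 5*u + 4) = (u - 5)*(u - 1)*(u + 3)*(u + 4)*(u + 1)
(4) = (j - 3)*(j^2 + 4*j + 3) = (j - 3)*(j + 3)*(j + 1)
(5) = (a)*(a^2 - 4*a) = a^2*(a - 4)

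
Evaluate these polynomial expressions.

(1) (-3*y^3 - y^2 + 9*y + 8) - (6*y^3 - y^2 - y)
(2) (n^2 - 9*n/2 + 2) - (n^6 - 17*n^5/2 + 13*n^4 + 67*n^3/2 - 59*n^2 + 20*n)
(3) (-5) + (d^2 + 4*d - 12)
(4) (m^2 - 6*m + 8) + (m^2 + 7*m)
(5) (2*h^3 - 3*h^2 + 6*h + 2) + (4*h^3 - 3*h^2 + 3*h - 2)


(1) = -9*y^3 + 10*y + 8
(2) = -n^6 + 17*n^5/2 - 13*n^4 - 67*n^3/2 + 60*n^2 - 49*n/2 + 2
(3) = d^2 + 4*d - 17
(4) = 2*m^2 + m + 8
(5) = 6*h^3 - 6*h^2 + 9*h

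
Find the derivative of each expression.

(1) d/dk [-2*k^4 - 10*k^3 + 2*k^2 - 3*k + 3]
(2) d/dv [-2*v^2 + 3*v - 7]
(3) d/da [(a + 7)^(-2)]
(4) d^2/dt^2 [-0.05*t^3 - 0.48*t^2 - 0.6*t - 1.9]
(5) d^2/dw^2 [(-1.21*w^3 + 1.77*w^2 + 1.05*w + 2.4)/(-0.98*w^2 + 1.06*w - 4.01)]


(1) = -8*k^3 - 30*k^2 + 4*k - 3
(2) = 3 - 4*v
(3) = -2/(a + 7)^3
(4) = -0.3*t - 0.96
(5) = (-12.485196*w^3 - 2.95464*w^2 + 156.457986*w - 52.380054)/(0.941192*w^6 - 3.054072*w^5 + 14.856996*w^4 - 26.184544*w^3 + 60.792402*w^2 - 51.134718*w + 64.481201)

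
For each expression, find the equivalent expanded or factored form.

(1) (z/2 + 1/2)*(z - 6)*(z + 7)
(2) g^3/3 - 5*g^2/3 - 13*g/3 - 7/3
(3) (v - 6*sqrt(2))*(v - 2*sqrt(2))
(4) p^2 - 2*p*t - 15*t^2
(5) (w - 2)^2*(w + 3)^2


(1) = z^3/2 + z^2 - 41*z/2 - 21
(2) = (g/3 + 1/3)*(g - 7)*(g + 1)
(3) = v^2 - 8*sqrt(2)*v + 24
(4) = (p - 5*t)*(p + 3*t)
(5) = w^4 + 2*w^3 - 11*w^2 - 12*w + 36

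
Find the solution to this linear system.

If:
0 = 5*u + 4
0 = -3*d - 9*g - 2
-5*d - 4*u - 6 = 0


Then:
d = -14/25
g = -8/225
u = -4/5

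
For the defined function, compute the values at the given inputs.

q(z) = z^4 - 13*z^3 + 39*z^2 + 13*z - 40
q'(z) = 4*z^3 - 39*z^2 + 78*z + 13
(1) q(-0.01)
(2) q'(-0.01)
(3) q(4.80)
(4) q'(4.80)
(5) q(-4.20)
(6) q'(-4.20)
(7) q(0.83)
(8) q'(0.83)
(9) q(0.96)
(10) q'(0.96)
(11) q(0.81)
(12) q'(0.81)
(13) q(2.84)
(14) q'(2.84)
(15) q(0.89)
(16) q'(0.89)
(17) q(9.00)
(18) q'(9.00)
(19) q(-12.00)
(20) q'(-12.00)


(1) = -40.13
(2) = 12.22
(3) = 14.11
(4) = -68.79
(5) = 1867.67
(6) = -1298.91
(7) = -9.30
(8) = 53.16
(9) = -2.23
(10) = 55.48
(11) = -10.36
(12) = 52.72
(13) = 78.75
(14) = 11.59
(15) = -6.08
(16) = 54.35
(17) = 320.00
(18) = 472.00
(19) = 48620.00
(20) = -13451.00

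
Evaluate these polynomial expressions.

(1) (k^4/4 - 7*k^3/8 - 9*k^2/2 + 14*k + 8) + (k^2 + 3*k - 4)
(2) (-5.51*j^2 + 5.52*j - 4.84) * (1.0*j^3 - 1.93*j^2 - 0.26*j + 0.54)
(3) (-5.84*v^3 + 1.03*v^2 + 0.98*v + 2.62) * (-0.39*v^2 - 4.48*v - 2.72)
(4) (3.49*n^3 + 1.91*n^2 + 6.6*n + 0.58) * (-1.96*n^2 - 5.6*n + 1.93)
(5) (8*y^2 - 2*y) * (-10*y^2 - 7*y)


(1) = k^4/4 - 7*k^3/8 - 7*k^2/2 + 17*k + 4
(2) = -5.51*j^5 + 16.1543*j^4 - 14.061*j^3 + 4.9306*j^2 + 4.2392*j - 2.6136
(3) = 2.2776*v^5 + 25.7615*v^4 + 10.8882*v^3 - 8.2138*v^2 - 14.4032*v - 7.1264
(4) = -6.8404*n^5 - 23.2876*n^4 - 16.8963*n^3 - 34.4105*n^2 + 9.49*n + 1.1194
(5) = -80*y^4 - 36*y^3 + 14*y^2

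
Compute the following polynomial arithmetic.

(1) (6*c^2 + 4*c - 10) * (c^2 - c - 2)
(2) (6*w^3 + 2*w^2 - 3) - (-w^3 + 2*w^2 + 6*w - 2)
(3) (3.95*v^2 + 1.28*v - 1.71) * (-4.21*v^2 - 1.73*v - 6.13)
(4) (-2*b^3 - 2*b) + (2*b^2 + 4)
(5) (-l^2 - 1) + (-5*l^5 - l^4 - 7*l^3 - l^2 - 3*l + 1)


(1) = 6*c^4 - 2*c^3 - 26*c^2 + 2*c + 20
(2) = 7*w^3 - 6*w - 1
(3) = -16.6295*v^4 - 12.2223*v^3 - 19.2288*v^2 - 4.8881*v + 10.4823
(4) = -2*b^3 + 2*b^2 - 2*b + 4
(5) = -5*l^5 - l^4 - 7*l^3 - 2*l^2 - 3*l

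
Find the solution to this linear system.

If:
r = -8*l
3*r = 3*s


Then:
l = -s/8
r = s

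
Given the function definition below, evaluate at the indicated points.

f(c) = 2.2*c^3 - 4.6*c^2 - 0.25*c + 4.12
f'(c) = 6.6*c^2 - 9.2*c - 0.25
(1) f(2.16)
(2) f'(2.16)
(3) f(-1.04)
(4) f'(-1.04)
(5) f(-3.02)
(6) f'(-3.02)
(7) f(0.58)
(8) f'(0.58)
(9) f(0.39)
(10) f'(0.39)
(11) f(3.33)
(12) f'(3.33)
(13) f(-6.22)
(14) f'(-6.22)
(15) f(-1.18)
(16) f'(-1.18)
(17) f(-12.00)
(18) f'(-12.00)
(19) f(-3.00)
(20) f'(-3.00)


(1) = 4.29
(2) = 10.67
(3) = -3.07
(4) = 16.46
(5) = -97.67
(6) = 87.73
(7) = 2.86
(8) = -3.37
(9) = 3.45
(10) = -2.83
(11) = 33.52
(12) = 42.30
(13) = -701.70
(14) = 312.32
(15) = -5.60
(16) = 19.80
(17) = -4456.88
(18) = 1060.55
(19) = -95.93
(20) = 86.75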